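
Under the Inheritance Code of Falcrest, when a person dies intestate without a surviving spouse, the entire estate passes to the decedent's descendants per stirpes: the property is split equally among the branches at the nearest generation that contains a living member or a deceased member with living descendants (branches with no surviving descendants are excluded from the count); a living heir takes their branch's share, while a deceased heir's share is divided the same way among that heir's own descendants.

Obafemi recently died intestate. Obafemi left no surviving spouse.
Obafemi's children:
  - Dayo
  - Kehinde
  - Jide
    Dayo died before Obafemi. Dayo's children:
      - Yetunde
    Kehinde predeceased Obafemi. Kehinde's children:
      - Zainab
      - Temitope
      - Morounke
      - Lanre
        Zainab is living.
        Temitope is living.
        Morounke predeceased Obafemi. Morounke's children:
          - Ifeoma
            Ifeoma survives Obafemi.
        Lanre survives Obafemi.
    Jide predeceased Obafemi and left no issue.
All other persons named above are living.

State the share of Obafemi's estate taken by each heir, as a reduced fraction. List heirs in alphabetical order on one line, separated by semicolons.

There is no surviving spouse, so the entire estate passes to Obafemi's descendants per stirpes.
Jide left no surviving issue, so that branch lapses and is disregarded.
The estate is divided into 2 equal shares of 1/2 among Dayo, Kehinde.
Dayo predeceased; the 1/2 allotted to Dayo's branch passes to Dayo's issue by representation.
Yetunde is the sole taker at this level and receives the full 1/2.
Kehinde predeceased; the 1/2 allotted to Kehinde's branch passes to Kehinde's issue by representation.
The 1/2 is divided into 4 equal shares of 1/8 among Zainab, Temitope, Morounke, Lanre.
Zainab is living and takes 1/8.
Temitope is living and takes 1/8.
Morounke predeceased; the 1/8 allotted to Morounke's branch passes to Morounke's issue by representation.
Ifeoma is the sole taker at this level and receives the full 1/8.
Lanre is living and takes 1/8.

Ifeoma 1/8; Lanre 1/8; Temitope 1/8; Yetunde 1/2; Zainab 1/8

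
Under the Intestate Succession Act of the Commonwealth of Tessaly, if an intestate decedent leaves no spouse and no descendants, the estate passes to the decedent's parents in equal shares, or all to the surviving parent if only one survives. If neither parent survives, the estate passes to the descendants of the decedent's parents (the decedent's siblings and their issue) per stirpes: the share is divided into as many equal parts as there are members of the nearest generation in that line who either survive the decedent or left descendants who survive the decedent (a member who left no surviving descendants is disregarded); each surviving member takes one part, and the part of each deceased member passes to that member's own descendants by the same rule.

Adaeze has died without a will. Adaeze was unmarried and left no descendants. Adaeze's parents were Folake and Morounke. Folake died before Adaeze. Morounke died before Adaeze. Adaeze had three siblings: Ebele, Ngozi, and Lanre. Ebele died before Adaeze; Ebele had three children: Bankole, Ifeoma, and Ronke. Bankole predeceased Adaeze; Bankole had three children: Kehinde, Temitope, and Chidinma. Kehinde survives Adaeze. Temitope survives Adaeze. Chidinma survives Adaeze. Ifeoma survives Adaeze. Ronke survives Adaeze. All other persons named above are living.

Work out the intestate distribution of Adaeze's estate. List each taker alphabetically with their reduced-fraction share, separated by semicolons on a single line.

Neither parent survives and there are no descendants, so the estate passes to Adaeze's siblings and their issue per stirpes.
The estate is divided into 3 equal shares of 1/3 among Ebele, Ngozi, Lanre.
Ebele predeceased; the 1/3 allotted to Ebele's branch passes to Ebele's issue by representation.
The 1/3 is divided into 3 equal shares of 1/9 among Bankole, Ifeoma, Ronke.
Bankole predeceased; the 1/9 allotted to Bankole's branch passes to Bankole's issue by representation.
The 1/9 is divided into 3 equal shares of 1/27 among Kehinde, Temitope, Chidinma.
Kehinde is living and takes 1/27.
Temitope is living and takes 1/27.
Chidinma is living and takes 1/27.
Ifeoma is living and takes 1/9.
Ronke is living and takes 1/9.
Ngozi is living and takes 1/3.
Lanre is living and takes 1/3.

Chidinma 1/27; Ifeoma 1/9; Kehinde 1/27; Lanre 1/3; Ngozi 1/3; Ronke 1/9; Temitope 1/27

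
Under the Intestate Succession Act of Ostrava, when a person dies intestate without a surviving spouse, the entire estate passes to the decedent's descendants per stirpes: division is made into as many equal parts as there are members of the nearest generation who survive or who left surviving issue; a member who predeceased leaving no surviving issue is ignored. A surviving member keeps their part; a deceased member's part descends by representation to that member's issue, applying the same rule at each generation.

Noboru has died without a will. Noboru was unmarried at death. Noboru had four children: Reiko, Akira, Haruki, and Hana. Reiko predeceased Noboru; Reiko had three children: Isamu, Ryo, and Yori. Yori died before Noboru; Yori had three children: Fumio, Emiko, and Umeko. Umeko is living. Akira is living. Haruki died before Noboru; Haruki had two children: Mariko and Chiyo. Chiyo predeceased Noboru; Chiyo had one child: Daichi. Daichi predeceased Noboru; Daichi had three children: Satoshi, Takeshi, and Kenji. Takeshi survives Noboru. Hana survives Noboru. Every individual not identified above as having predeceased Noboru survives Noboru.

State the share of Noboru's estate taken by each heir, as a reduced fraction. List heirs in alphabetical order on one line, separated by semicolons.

Akira 1/4; Emiko 1/36; Fumio 1/36; Hana 1/4; Isamu 1/12; Kenji 1/24; Mariko 1/8; Ryo 1/12; Satoshi 1/24; Takeshi 1/24; Umeko 1/36

There is no surviving spouse, so the entire estate passes to Noboru's descendants per stirpes.
The estate is divided into 4 equal shares of 1/4 among Reiko, Akira, Haruki, Hana.
Reiko predeceased; the 1/4 allotted to Reiko's branch passes to Reiko's issue by representation.
The 1/4 is divided into 3 equal shares of 1/12 among Isamu, Ryo, Yori.
Isamu is living and takes 1/12.
Ryo is living and takes 1/12.
Yori predeceased; the 1/12 allotted to Yori's branch passes to Yori's issue by representation.
The 1/12 is divided into 3 equal shares of 1/36 among Fumio, Emiko, Umeko.
Fumio is living and takes 1/36.
Emiko is living and takes 1/36.
Umeko is living and takes 1/36.
Akira is living and takes 1/4.
Haruki predeceased; the 1/4 allotted to Haruki's branch passes to Haruki's issue by representation.
The 1/4 is divided into 2 equal shares of 1/8 among Mariko, Chiyo.
Mariko is living and takes 1/8.
Chiyo predeceased; the 1/8 allotted to Chiyo's branch passes to Chiyo's issue by representation.
Daichi's line is the sole branch at this level, so the full 1/8 passes to Daichi's issue by representation.
The 1/8 is divided into 3 equal shares of 1/24 among Satoshi, Takeshi, Kenji.
Satoshi is living and takes 1/24.
Takeshi is living and takes 1/24.
Kenji is living and takes 1/24.
Hana is living and takes 1/4.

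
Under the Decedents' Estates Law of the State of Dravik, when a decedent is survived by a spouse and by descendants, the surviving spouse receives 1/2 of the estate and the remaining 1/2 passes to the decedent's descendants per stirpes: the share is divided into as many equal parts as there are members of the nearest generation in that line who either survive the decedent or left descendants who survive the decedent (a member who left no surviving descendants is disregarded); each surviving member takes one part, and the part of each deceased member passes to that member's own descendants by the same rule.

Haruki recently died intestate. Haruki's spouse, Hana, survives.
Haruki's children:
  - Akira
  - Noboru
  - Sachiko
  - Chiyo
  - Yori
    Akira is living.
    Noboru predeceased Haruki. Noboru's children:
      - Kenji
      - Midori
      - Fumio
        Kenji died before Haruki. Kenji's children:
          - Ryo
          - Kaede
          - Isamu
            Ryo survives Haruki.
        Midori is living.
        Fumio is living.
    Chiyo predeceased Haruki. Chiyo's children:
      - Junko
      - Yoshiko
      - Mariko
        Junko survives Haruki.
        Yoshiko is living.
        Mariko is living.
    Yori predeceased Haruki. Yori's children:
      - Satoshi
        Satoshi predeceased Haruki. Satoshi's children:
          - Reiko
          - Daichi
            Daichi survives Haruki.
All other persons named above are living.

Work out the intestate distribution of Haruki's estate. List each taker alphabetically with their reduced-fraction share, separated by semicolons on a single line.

Hana, as surviving spouse, takes 1/2.
The remaining 1/2 passes to Haruki's descendants per stirpes.
The 1/2 is divided into 5 equal shares of 1/10 among Akira, Noboru, Sachiko, Chiyo, Yori.
Akira is living and takes 1/10.
Noboru predeceased; the 1/10 allotted to Noboru's branch passes to Noboru's issue by representation.
The 1/10 is divided into 3 equal shares of 1/30 among Kenji, Midori, Fumio.
Kenji predeceased; the 1/30 allotted to Kenji's branch passes to Kenji's issue by representation.
The 1/30 is divided into 3 equal shares of 1/90 among Ryo, Kaede, Isamu.
Ryo is living and takes 1/90.
Kaede is living and takes 1/90.
Isamu is living and takes 1/90.
Midori is living and takes 1/30.
Fumio is living and takes 1/30.
Sachiko is living and takes 1/10.
Chiyo predeceased; the 1/10 allotted to Chiyo's branch passes to Chiyo's issue by representation.
The 1/10 is divided into 3 equal shares of 1/30 among Junko, Yoshiko, Mariko.
Junko is living and takes 1/30.
Yoshiko is living and takes 1/30.
Mariko is living and takes 1/30.
Yori predeceased; the 1/10 allotted to Yori's branch passes to Yori's issue by representation.
Satoshi's line is the sole branch at this level, so the full 1/10 passes to Satoshi's issue by representation.
The 1/10 is divided into 2 equal shares of 1/20 among Reiko, Daichi.
Reiko is living and takes 1/20.
Daichi is living and takes 1/20.

Akira 1/10; Daichi 1/20; Fumio 1/30; Hana 1/2; Isamu 1/90; Junko 1/30; Kaede 1/90; Mariko 1/30; Midori 1/30; Reiko 1/20; Ryo 1/90; Sachiko 1/10; Yoshiko 1/30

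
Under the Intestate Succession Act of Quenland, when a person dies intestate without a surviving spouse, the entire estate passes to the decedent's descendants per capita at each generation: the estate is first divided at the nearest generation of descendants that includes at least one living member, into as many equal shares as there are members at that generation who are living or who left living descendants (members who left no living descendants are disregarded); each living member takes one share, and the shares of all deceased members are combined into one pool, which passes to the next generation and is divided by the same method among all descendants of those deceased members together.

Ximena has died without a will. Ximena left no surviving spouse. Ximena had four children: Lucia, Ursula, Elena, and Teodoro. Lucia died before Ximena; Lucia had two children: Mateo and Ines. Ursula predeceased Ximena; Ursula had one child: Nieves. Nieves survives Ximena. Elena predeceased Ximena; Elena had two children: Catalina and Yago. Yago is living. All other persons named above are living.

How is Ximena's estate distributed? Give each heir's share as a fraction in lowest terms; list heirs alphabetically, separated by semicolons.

There is no surviving spouse, so the entire estate passes to Ximena's descendants per capita at each generation.
At generation 1 (Lucia, Ursula, Elena, Teodoro) there are 4 shares of (1)/4 = 1/4 each.
Living: Teodoro — each takes 1/4.
Deceased: Lucia, Ursula, and Elena. Their combined 3/4 is pooled and carried to generation 2.
At generation 2 (Mateo, Ines, Nieves, Catalina, Yago) there are 5 shares of (3/4)/5 = 3/20 each.
Living: Mateo, Ines, Nieves, Catalina, and Yago — each takes 3/20.

Catalina 3/20; Ines 3/20; Mateo 3/20; Nieves 3/20; Teodoro 1/4; Yago 3/20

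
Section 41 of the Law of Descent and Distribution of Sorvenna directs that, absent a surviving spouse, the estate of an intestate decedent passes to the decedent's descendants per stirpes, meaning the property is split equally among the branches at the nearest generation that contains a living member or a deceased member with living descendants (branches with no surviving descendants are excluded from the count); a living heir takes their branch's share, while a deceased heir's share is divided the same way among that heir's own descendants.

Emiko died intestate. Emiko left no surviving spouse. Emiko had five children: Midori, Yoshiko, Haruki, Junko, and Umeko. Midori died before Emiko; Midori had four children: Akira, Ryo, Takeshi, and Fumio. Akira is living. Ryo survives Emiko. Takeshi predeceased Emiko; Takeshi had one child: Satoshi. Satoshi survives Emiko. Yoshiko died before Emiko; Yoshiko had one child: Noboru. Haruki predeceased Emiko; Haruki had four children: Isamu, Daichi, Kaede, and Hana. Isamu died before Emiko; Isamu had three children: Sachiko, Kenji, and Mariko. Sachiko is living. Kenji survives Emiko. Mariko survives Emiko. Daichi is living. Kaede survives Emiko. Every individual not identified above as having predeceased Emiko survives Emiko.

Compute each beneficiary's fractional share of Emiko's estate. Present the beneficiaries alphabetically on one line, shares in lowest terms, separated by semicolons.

Akira 1/20; Daichi 1/20; Fumio 1/20; Hana 1/20; Junko 1/5; Kaede 1/20; Kenji 1/60; Mariko 1/60; Noboru 1/5; Ryo 1/20; Sachiko 1/60; Satoshi 1/20; Umeko 1/5

There is no surviving spouse, so the entire estate passes to Emiko's descendants per stirpes.
The estate is divided into 5 equal shares of 1/5 among Midori, Yoshiko, Haruki, Junko, Umeko.
Midori predeceased; the 1/5 allotted to Midori's branch passes to Midori's issue by representation.
The 1/5 is divided into 4 equal shares of 1/20 among Akira, Ryo, Takeshi, Fumio.
Akira is living and takes 1/20.
Ryo is living and takes 1/20.
Takeshi predeceased; the 1/20 allotted to Takeshi's branch passes to Takeshi's issue by representation.
Satoshi is the sole taker at this level and receives the full 1/20.
Fumio is living and takes 1/20.
Yoshiko predeceased; the 1/5 allotted to Yoshiko's branch passes to Yoshiko's issue by representation.
Noboru is the sole taker at this level and receives the full 1/5.
Haruki predeceased; the 1/5 allotted to Haruki's branch passes to Haruki's issue by representation.
The 1/5 is divided into 4 equal shares of 1/20 among Isamu, Daichi, Kaede, Hana.
Isamu predeceased; the 1/20 allotted to Isamu's branch passes to Isamu's issue by representation.
The 1/20 is divided into 3 equal shares of 1/60 among Sachiko, Kenji, Mariko.
Sachiko is living and takes 1/60.
Kenji is living and takes 1/60.
Mariko is living and takes 1/60.
Daichi is living and takes 1/20.
Kaede is living and takes 1/20.
Hana is living and takes 1/20.
Junko is living and takes 1/5.
Umeko is living and takes 1/5.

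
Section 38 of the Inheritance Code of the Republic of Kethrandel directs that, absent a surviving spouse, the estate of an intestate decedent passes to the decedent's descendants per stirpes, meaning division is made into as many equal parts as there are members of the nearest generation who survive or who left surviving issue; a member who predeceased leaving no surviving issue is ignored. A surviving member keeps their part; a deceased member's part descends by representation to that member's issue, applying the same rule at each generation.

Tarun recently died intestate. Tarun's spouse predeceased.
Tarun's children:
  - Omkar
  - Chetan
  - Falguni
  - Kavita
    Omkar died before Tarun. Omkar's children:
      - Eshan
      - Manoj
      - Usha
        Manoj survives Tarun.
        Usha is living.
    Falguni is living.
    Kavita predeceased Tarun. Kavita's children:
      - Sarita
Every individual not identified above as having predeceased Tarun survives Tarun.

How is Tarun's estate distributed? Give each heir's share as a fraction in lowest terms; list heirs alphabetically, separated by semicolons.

Chetan 1/4; Eshan 1/12; Falguni 1/4; Manoj 1/12; Sarita 1/4; Usha 1/12

There is no surviving spouse, so the entire estate passes to Tarun's descendants per stirpes.
The estate is divided into 4 equal shares of 1/4 among Omkar, Chetan, Falguni, Kavita.
Omkar predeceased; the 1/4 allotted to Omkar's branch passes to Omkar's issue by representation.
The 1/4 is divided into 3 equal shares of 1/12 among Eshan, Manoj, Usha.
Eshan is living and takes 1/12.
Manoj is living and takes 1/12.
Usha is living and takes 1/12.
Chetan is living and takes 1/4.
Falguni is living and takes 1/4.
Kavita predeceased; the 1/4 allotted to Kavita's branch passes to Kavita's issue by representation.
Sarita is the sole taker at this level and receives the full 1/4.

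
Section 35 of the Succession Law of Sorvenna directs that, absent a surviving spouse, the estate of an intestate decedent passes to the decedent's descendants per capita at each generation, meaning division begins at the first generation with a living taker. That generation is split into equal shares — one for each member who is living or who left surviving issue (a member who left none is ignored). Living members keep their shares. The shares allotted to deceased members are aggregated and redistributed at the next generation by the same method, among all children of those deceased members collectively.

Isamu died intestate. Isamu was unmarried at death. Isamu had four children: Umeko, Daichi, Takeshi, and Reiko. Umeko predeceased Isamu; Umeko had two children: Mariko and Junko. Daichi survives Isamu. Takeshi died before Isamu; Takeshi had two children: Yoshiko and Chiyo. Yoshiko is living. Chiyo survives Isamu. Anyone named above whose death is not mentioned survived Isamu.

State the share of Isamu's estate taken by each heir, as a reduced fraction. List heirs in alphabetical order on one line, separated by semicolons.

There is no surviving spouse, so the entire estate passes to Isamu's descendants per capita at each generation.
At generation 1 (Umeko, Daichi, Takeshi, Reiko) there are 4 shares of (1)/4 = 1/4 each.
Living: Daichi and Reiko — each takes 1/4.
Deceased: Umeko and Takeshi. Their combined 1/2 is pooled and carried to generation 2.
At generation 2 (Mariko, Junko, Yoshiko, Chiyo) there are 4 shares of (1/2)/4 = 1/8 each.
Living: Mariko, Junko, Yoshiko, and Chiyo — each takes 1/8.

Chiyo 1/8; Daichi 1/4; Junko 1/8; Mariko 1/8; Reiko 1/4; Yoshiko 1/8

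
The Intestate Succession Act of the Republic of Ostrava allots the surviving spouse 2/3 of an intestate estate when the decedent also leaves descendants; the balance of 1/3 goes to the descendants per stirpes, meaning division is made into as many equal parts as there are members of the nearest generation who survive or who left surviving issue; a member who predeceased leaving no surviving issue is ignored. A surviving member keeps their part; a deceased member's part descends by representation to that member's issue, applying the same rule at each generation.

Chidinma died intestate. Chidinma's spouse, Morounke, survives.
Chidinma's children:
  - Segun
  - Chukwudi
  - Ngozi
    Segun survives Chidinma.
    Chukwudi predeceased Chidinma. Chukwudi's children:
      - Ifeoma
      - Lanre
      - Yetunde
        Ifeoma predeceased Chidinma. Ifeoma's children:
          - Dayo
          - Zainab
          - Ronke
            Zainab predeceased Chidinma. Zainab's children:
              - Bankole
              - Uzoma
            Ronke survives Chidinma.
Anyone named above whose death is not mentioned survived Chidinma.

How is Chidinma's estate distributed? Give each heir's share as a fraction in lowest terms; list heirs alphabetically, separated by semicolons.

Bankole 1/162; Dayo 1/81; Lanre 1/27; Morounke 2/3; Ngozi 1/9; Ronke 1/81; Segun 1/9; Uzoma 1/162; Yetunde 1/27

Morounke, as surviving spouse, takes 2/3.
The remaining 1/3 passes to Chidinma's descendants per stirpes.
The 1/3 is divided into 3 equal shares of 1/9 among Segun, Chukwudi, Ngozi.
Segun is living and takes 1/9.
Chukwudi predeceased; the 1/9 allotted to Chukwudi's branch passes to Chukwudi's issue by representation.
The 1/9 is divided into 3 equal shares of 1/27 among Ifeoma, Lanre, Yetunde.
Ifeoma predeceased; the 1/27 allotted to Ifeoma's branch passes to Ifeoma's issue by representation.
The 1/27 is divided into 3 equal shares of 1/81 among Dayo, Zainab, Ronke.
Dayo is living and takes 1/81.
Zainab predeceased; the 1/81 allotted to Zainab's branch passes to Zainab's issue by representation.
The 1/81 is divided into 2 equal shares of 1/162 among Bankole, Uzoma.
Bankole is living and takes 1/162.
Uzoma is living and takes 1/162.
Ronke is living and takes 1/81.
Lanre is living and takes 1/27.
Yetunde is living and takes 1/27.
Ngozi is living and takes 1/9.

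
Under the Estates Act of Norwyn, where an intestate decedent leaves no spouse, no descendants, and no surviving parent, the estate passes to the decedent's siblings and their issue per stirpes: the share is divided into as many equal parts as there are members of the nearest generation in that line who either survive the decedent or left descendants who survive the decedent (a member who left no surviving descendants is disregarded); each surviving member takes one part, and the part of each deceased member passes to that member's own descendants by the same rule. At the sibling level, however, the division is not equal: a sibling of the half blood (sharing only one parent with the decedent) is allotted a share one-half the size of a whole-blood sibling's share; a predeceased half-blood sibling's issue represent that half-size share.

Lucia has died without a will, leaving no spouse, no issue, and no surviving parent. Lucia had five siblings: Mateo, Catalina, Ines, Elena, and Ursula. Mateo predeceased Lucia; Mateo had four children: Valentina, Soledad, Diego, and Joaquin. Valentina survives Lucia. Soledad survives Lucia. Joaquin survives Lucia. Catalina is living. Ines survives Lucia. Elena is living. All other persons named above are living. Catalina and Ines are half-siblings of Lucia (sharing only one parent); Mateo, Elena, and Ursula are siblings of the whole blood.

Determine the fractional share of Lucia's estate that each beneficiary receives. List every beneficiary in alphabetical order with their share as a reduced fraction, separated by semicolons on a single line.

No spouse, descendants, or parent survives, so the estate passes to Lucia's siblings per stirpes.
Half-blood siblings count for one-half the weight of whole-blood siblings at the initial division.
Dividing 1 in proportion to weights (total weight 4): Mateo (weight 1) → 1/4; Catalina (weight 1/2) → 1/8; Ines (weight 1/2) → 1/8; Elena (weight 1) → 1/4; Ursula (weight 1) → 1/4.
Mateo predeceased; the 1/4 allotted to Mateo's branch passes to Mateo's issue by representation.
The 1/4 is divided into 4 equal shares of 1/16 among Valentina, Soledad, Diego, Joaquin.
Valentina is living and takes 1/16.
Soledad is living and takes 1/16.
Diego is living and takes 1/16.
Joaquin is living and takes 1/16.
Catalina is living and takes 1/8.
Ines is living and takes 1/8.
Elena is living and takes 1/4.
Ursula is living and takes 1/4.

Catalina 1/8; Diego 1/16; Elena 1/4; Ines 1/8; Joaquin 1/16; Soledad 1/16; Ursula 1/4; Valentina 1/16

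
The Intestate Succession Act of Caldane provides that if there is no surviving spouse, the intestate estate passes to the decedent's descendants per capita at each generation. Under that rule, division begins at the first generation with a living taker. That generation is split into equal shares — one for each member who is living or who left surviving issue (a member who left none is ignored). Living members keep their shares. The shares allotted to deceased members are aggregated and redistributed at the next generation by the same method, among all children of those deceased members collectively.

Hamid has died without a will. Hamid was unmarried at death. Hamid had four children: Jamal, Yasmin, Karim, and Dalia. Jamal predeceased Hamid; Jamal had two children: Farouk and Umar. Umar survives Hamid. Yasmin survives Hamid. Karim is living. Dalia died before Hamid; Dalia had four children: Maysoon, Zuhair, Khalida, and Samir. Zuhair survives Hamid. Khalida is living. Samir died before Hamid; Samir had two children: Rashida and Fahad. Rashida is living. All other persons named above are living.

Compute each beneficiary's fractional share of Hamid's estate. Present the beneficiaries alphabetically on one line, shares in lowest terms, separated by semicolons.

There is no surviving spouse, so the entire estate passes to Hamid's descendants per capita at each generation.
At generation 1 (Jamal, Yasmin, Karim, Dalia) there are 4 shares of (1)/4 = 1/4 each.
Living: Yasmin and Karim — each takes 1/4.
Deceased: Jamal and Dalia. Their combined 1/2 is pooled and carried to generation 2.
At generation 2 (Farouk, Umar, Maysoon, Zuhair, Khalida, Samir) there are 6 shares of (1/2)/6 = 1/12 each.
Living: Farouk, Umar, Maysoon, Zuhair, and Khalida — each takes 1/12.
Deceased: Samir. That 1/12 share is carried to generation 3.
At generation 3 (Rashida, Fahad) there are 2 shares of (1/12)/2 = 1/24 each.
Living: Rashida and Fahad — each takes 1/24.

Fahad 1/24; Farouk 1/12; Karim 1/4; Khalida 1/12; Maysoon 1/12; Rashida 1/24; Umar 1/12; Yasmin 1/4; Zuhair 1/12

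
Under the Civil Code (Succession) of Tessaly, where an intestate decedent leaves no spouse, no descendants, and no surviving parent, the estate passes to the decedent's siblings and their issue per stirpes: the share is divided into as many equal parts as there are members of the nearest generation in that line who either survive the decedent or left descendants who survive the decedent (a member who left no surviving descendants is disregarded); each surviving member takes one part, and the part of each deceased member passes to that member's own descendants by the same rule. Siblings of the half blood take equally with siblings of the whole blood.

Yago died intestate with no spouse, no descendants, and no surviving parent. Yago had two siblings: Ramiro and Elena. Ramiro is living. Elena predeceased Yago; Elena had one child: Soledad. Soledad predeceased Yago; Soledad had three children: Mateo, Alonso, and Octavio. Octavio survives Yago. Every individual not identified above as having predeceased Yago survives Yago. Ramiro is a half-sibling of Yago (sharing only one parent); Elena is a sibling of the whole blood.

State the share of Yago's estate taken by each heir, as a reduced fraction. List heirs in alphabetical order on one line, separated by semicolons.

No spouse, descendants, or parent survives, so the estate passes to Yago's siblings per stirpes.
Half-blood and whole-blood siblings take equally under the stated rule.
The estate is divided into 2 equal shares of 1/2 among Ramiro, Elena.
Ramiro is living and takes 1/2.
Elena predeceased; the 1/2 allotted to Elena's branch passes to Elena's issue by representation.
Soledad's line is the sole branch at this level, so the full 1/2 passes to Soledad's issue by representation.
The 1/2 is divided into 3 equal shares of 1/6 among Mateo, Alonso, Octavio.
Mateo is living and takes 1/6.
Alonso is living and takes 1/6.
Octavio is living and takes 1/6.

Alonso 1/6; Mateo 1/6; Octavio 1/6; Ramiro 1/2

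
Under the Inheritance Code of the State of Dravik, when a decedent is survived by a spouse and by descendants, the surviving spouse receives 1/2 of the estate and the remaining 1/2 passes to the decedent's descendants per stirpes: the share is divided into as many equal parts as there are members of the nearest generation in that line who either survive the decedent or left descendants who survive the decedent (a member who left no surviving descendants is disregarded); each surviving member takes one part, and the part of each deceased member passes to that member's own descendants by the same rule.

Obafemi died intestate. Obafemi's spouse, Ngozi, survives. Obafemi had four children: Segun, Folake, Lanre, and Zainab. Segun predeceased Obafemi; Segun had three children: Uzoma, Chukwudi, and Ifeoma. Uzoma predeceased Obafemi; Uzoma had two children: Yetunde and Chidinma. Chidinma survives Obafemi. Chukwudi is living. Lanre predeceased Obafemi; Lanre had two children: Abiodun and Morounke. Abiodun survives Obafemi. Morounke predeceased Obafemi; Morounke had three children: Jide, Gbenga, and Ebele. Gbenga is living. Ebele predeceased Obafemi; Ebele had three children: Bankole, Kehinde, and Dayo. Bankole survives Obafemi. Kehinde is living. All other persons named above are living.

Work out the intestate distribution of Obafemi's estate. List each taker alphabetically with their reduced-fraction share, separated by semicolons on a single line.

Ngozi, as surviving spouse, takes 1/2.
The remaining 1/2 passes to Obafemi's descendants per stirpes.
The 1/2 is divided into 4 equal shares of 1/8 among Segun, Folake, Lanre, Zainab.
Segun predeceased; the 1/8 allotted to Segun's branch passes to Segun's issue by representation.
The 1/8 is divided into 3 equal shares of 1/24 among Uzoma, Chukwudi, Ifeoma.
Uzoma predeceased; the 1/24 allotted to Uzoma's branch passes to Uzoma's issue by representation.
The 1/24 is divided into 2 equal shares of 1/48 among Yetunde, Chidinma.
Yetunde is living and takes 1/48.
Chidinma is living and takes 1/48.
Chukwudi is living and takes 1/24.
Ifeoma is living and takes 1/24.
Folake is living and takes 1/8.
Lanre predeceased; the 1/8 allotted to Lanre's branch passes to Lanre's issue by representation.
The 1/8 is divided into 2 equal shares of 1/16 among Abiodun, Morounke.
Abiodun is living and takes 1/16.
Morounke predeceased; the 1/16 allotted to Morounke's branch passes to Morounke's issue by representation.
The 1/16 is divided into 3 equal shares of 1/48 among Jide, Gbenga, Ebele.
Jide is living and takes 1/48.
Gbenga is living and takes 1/48.
Ebele predeceased; the 1/48 allotted to Ebele's branch passes to Ebele's issue by representation.
The 1/48 is divided into 3 equal shares of 1/144 among Bankole, Kehinde, Dayo.
Bankole is living and takes 1/144.
Kehinde is living and takes 1/144.
Dayo is living and takes 1/144.
Zainab is living and takes 1/8.

Abiodun 1/16; Bankole 1/144; Chidinma 1/48; Chukwudi 1/24; Dayo 1/144; Folake 1/8; Gbenga 1/48; Ifeoma 1/24; Jide 1/48; Kehinde 1/144; Ngozi 1/2; Yetunde 1/48; Zainab 1/8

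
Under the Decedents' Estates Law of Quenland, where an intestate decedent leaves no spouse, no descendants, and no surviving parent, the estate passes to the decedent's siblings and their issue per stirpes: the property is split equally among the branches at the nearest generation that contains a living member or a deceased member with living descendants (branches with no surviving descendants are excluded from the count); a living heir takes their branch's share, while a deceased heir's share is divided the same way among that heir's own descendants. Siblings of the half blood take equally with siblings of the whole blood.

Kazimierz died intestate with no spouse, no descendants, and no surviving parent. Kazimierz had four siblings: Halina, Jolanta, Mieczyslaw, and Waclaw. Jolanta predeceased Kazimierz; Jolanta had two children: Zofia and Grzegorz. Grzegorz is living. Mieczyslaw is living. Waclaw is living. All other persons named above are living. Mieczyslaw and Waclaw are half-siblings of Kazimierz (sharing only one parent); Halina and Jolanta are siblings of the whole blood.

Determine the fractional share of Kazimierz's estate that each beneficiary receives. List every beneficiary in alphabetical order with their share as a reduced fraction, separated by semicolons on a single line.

Grzegorz 1/8; Halina 1/4; Mieczyslaw 1/4; Waclaw 1/4; Zofia 1/8

No spouse, descendants, or parent survives, so the estate passes to Kazimierz's siblings per stirpes.
Half-blood and whole-blood siblings take equally under the stated rule.
The estate is divided into 4 equal shares of 1/4 among Halina, Jolanta, Mieczyslaw, Waclaw.
Halina is living and takes 1/4.
Jolanta predeceased; the 1/4 allotted to Jolanta's branch passes to Jolanta's issue by representation.
The 1/4 is divided into 2 equal shares of 1/8 among Zofia, Grzegorz.
Zofia is living and takes 1/8.
Grzegorz is living and takes 1/8.
Mieczyslaw is living and takes 1/4.
Waclaw is living and takes 1/4.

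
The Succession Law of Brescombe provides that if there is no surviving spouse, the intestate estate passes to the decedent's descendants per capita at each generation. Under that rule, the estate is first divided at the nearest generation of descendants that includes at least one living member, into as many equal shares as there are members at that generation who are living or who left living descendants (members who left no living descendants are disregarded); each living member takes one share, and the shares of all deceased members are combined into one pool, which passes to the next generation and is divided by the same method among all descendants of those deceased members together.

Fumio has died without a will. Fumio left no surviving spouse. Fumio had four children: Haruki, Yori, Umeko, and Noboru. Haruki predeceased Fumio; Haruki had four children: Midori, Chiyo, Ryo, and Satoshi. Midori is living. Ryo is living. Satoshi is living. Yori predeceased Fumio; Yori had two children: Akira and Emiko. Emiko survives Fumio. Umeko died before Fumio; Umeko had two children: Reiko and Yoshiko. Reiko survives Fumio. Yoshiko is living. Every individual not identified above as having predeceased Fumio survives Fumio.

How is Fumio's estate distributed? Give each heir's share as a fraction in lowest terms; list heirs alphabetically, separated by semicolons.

Akira 3/32; Chiyo 3/32; Emiko 3/32; Midori 3/32; Noboru 1/4; Reiko 3/32; Ryo 3/32; Satoshi 3/32; Yoshiko 3/32

There is no surviving spouse, so the entire estate passes to Fumio's descendants per capita at each generation.
At generation 1 (Haruki, Yori, Umeko, Noboru) there are 4 shares of (1)/4 = 1/4 each.
Living: Noboru — each takes 1/4.
Deceased: Haruki, Yori, and Umeko. Their combined 3/4 is pooled and carried to generation 2.
At generation 2 (Midori, Chiyo, Ryo, Satoshi, Akira, Emiko, Reiko, Yoshiko) there are 8 shares of (3/4)/8 = 3/32 each.
Living: Midori, Chiyo, Ryo, Satoshi, Akira, Emiko, Reiko, and Yoshiko — each takes 3/32.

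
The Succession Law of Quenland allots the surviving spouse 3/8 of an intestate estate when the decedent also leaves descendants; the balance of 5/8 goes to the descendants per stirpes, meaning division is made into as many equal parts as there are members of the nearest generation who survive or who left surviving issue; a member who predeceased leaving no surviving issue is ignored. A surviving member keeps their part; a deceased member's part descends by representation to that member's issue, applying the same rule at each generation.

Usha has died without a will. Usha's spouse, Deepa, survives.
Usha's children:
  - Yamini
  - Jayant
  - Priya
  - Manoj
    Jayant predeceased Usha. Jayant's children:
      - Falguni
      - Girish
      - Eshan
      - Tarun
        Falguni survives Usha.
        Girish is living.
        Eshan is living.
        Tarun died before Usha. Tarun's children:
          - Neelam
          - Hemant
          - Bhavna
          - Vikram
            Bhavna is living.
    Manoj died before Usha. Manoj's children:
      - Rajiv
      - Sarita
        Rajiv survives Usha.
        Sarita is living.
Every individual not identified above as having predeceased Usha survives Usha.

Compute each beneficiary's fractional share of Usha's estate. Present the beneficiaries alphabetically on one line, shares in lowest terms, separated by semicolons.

Bhavna 5/512; Deepa 3/8; Eshan 5/128; Falguni 5/128; Girish 5/128; Hemant 5/512; Neelam 5/512; Priya 5/32; Rajiv 5/64; Sarita 5/64; Vikram 5/512; Yamini 5/32

Deepa, as surviving spouse, takes 3/8.
The remaining 5/8 passes to Usha's descendants per stirpes.
The 5/8 is divided into 4 equal shares of 5/32 among Yamini, Jayant, Priya, Manoj.
Yamini is living and takes 5/32.
Jayant predeceased; the 5/32 allotted to Jayant's branch passes to Jayant's issue by representation.
The 5/32 is divided into 4 equal shares of 5/128 among Falguni, Girish, Eshan, Tarun.
Falguni is living and takes 5/128.
Girish is living and takes 5/128.
Eshan is living and takes 5/128.
Tarun predeceased; the 5/128 allotted to Tarun's branch passes to Tarun's issue by representation.
The 5/128 is divided into 4 equal shares of 5/512 among Neelam, Hemant, Bhavna, Vikram.
Neelam is living and takes 5/512.
Hemant is living and takes 5/512.
Bhavna is living and takes 5/512.
Vikram is living and takes 5/512.
Priya is living and takes 5/32.
Manoj predeceased; the 5/32 allotted to Manoj's branch passes to Manoj's issue by representation.
The 5/32 is divided into 2 equal shares of 5/64 among Rajiv, Sarita.
Rajiv is living and takes 5/64.
Sarita is living and takes 5/64.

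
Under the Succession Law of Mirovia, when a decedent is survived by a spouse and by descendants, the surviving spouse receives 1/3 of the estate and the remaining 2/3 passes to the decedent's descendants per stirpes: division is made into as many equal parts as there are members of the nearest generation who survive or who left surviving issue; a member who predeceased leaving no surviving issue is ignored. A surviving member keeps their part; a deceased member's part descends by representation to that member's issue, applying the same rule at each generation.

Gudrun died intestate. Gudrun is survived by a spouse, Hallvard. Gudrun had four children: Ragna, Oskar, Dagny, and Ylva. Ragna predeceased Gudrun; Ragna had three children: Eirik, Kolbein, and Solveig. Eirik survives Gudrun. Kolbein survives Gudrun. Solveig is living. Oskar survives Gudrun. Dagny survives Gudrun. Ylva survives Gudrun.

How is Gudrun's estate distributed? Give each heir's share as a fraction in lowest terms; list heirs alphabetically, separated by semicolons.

Hallvard, as surviving spouse, takes 1/3.
The remaining 2/3 passes to Gudrun's descendants per stirpes.
The 2/3 is divided into 4 equal shares of 1/6 among Ragna, Oskar, Dagny, Ylva.
Ragna predeceased; the 1/6 allotted to Ragna's branch passes to Ragna's issue by representation.
The 1/6 is divided into 3 equal shares of 1/18 among Eirik, Kolbein, Solveig.
Eirik is living and takes 1/18.
Kolbein is living and takes 1/18.
Solveig is living and takes 1/18.
Oskar is living and takes 1/6.
Dagny is living and takes 1/6.
Ylva is living and takes 1/6.

Dagny 1/6; Eirik 1/18; Hallvard 1/3; Kolbein 1/18; Oskar 1/6; Solveig 1/18; Ylva 1/6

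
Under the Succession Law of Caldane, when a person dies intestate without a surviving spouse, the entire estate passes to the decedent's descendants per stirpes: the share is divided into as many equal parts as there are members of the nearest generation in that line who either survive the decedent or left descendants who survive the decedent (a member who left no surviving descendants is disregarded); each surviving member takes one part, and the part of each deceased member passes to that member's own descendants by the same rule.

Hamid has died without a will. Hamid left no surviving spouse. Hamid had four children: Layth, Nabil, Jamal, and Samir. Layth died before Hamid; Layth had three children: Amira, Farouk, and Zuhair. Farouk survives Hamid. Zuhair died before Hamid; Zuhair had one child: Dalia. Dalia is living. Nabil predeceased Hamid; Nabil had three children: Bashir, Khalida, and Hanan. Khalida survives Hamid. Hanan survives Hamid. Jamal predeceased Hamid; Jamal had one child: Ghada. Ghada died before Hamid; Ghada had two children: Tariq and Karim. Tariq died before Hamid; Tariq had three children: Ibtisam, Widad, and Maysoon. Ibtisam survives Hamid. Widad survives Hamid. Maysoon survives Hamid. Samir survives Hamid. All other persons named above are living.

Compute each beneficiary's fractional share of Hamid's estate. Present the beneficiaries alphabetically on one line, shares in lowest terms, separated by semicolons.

Amira 1/12; Bashir 1/12; Dalia 1/12; Farouk 1/12; Hanan 1/12; Ibtisam 1/24; Karim 1/8; Khalida 1/12; Maysoon 1/24; Samir 1/4; Widad 1/24

There is no surviving spouse, so the entire estate passes to Hamid's descendants per stirpes.
The estate is divided into 4 equal shares of 1/4 among Layth, Nabil, Jamal, Samir.
Layth predeceased; the 1/4 allotted to Layth's branch passes to Layth's issue by representation.
The 1/4 is divided into 3 equal shares of 1/12 among Amira, Farouk, Zuhair.
Amira is living and takes 1/12.
Farouk is living and takes 1/12.
Zuhair predeceased; the 1/12 allotted to Zuhair's branch passes to Zuhair's issue by representation.
Dalia is the sole taker at this level and receives the full 1/12.
Nabil predeceased; the 1/4 allotted to Nabil's branch passes to Nabil's issue by representation.
The 1/4 is divided into 3 equal shares of 1/12 among Bashir, Khalida, Hanan.
Bashir is living and takes 1/12.
Khalida is living and takes 1/12.
Hanan is living and takes 1/12.
Jamal predeceased; the 1/4 allotted to Jamal's branch passes to Jamal's issue by representation.
Ghada's line is the sole branch at this level, so the full 1/4 passes to Ghada's issue by representation.
The 1/4 is divided into 2 equal shares of 1/8 among Tariq, Karim.
Tariq predeceased; the 1/8 allotted to Tariq's branch passes to Tariq's issue by representation.
The 1/8 is divided into 3 equal shares of 1/24 among Ibtisam, Widad, Maysoon.
Ibtisam is living and takes 1/24.
Widad is living and takes 1/24.
Maysoon is living and takes 1/24.
Karim is living and takes 1/8.
Samir is living and takes 1/4.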